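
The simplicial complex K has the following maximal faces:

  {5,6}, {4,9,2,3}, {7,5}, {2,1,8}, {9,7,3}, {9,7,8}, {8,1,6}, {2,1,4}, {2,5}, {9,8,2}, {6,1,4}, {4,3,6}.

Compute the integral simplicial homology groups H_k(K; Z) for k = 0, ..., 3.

Fix the vertex order 1 < 2 < 3 < 4 < 5 < 6 < 7 < 8 < 9 and write every simplex with vertices in increasing order. Then dim K = 3 and the simplices of K are:

  0-simplices (9): [1], [2], [3], [4], [5], [6], [7], [8], [9]
  1-simplices (21): [1,2], [1,4], [1,6], [1,8], [2,3], [2,4], [2,5], [2,8], [2,9], [3,4], [3,6], [3,7], [3,9], [4,6], [4,9], [5,6], [5,7], [6,8], [7,8], [7,9], [8,9]
  2-simplices (12): [1,2,4], [1,2,8], [1,4,6], [1,6,8], [2,3,4], [2,3,9], [2,4,9], [2,8,9], [3,4,6], [3,4,9], [3,7,9], [7,8,9]
  3-simplices (1): [2,3,4,9]

giving chain groups C_0 ≅ Z^9, C_1 ≅ Z^21, C_2 ≅ Z^12, C_3 ≅ Z^1.

The boundary map ∂_1: C_1 → C_0 sends each edge [p,q] (with p < q) to q − p. For instance
  ∂[4,6] = [6] − [4].
The resulting 9×21 matrix has rank 8, and its Smith normal form has invariant factors (1,1,1,1,1,1,1,1).

Boundary ∂_2: C_2 → C_1 sends each 2-simplex [p,q,r] to [q,r] − [p,r] + [p,q]. For instance
  ∂[1,4,6] = [4,6] − [1,6] + [1,4],
  ∂[1,2,4] = [2,4] − [1,4] + [1,2].
The 21×12 boundary matrix has rank 11 and Smith normal form diag(1,1,1,1,1,1,1,1,1,1,1).

The boundary map ∂_3: C_3 → C_2 sends each 3-simplex σ to the alternating sum Σ_i (−1)^i (σ with its i-th vertex removed). For instance
  ∂[2,3,4,9] = [3,4,9] − [2,4,9] + [2,3,9] − [2,3,4].
The 12×1 boundary matrix has rank 1 and Smith normal form diag(1).

From H_k ≅ ker(∂_k) / im(∂_{k+1}) we obtain:

  H_0: rank C_0 − rank ∂_1 = 9 − 8 = 1, and the invariant factors of ∂_1 are all 1, so H_0 = Z.
  H_1: rank ker ∂_1 − rank ∂_2 = (21 − 8) − 11 = 2, and the invariant factors of ∂_2 are all 1, so H_1 = Z^2.
  H_2: rank ker ∂_2 − rank ∂_3 = (12 − 11) − 1 = 0, and the invariant factors of ∂_3 are all 1, so H_2 = 0.
  H_3: rank ker ∂_3 − rank ∂_4 = (1 − 1) − 0 = 0, and there is no ∂_4, so H_3 = 0.

As a check, the Euler characteristic is 9 − 21 + 12 − 1 = -1, which agrees with 1 − 2 + 0 − 0 = -1.

H_0 = Z,  H_1 = Z^2,  H_2 = 0,  H_3 = 0.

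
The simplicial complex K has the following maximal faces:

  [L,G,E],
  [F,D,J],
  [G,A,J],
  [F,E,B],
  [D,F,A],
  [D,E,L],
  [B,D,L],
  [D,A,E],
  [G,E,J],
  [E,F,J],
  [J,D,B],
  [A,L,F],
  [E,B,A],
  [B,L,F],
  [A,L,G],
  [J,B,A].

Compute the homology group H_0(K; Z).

H_0 = Z.

Order the vertices as A < B < D < E < F < G < J < L. Listing each simplex with vertices in this order, K has dimension 2 with simplices:

  0-simplices (8): A, B, D, E, F, G, J, L
  1-simplices (24): AB, AD, AE, AF, AG, AJ, AL, BD, BE, BF, BJ, BL, DE, DF, DJ, DL, EF, EG, EJ, EL, FJ, FL, GJ, GL
  2-simplices (16): ABE, ABJ, ADE, ADF, AFL, AGJ, AGL, BDJ, BDL, BEF, BFL, DEL, DFJ, EFJ, EGJ, EGL

giving chain groups C_0 ≅ Z^8, C_1 ≅ Z^24, C_2 ≅ Z^16.

∂_1: C_1 → C_0 maps an edge to its endpoints' difference, ∂[p,q] = q − p. For instance
  ∂DL = L − D.
As a 8×24 matrix over Z this has rank 7, with invariant factors (1,1,1,1,1,1,1).

∂_2: C_2 → C_1 acts by ∂[p,q,r] = [q,r] − [p,r] + [p,q]. For instance
  ∂EFJ = FJ − EJ + EF,
  ∂ADF = DF − AF + AD.
The 24×16 boundary matrix has rank 15 and Smith normal form diag(1,1,1,1,1,1,1,1,1,1,1,1,1,1,1).

Now H_k = ker ∂_k / im ∂_{k+1}, so:

  H_0: rank C_0 − rank ∂_1 = 8 − 7 = 1, and the invariant factors of ∂_1 are all 1, so H_0 = Z.

(K is a triangulation of the torus T^2.)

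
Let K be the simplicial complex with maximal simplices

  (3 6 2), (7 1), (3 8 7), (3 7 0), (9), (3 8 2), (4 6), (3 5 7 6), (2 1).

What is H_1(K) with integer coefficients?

H_1 = Z.

K has 10 vertices, 16 edges, 8 triangles, 1 3-simplex.
rank ∂_1 = 8, rank ∂_2 = 7 ⇒ b_1 = 16 − 8 − 7 = 1; all invariant factors of ∂_2 are 1 so no torsion. So H_1 ≅ Z.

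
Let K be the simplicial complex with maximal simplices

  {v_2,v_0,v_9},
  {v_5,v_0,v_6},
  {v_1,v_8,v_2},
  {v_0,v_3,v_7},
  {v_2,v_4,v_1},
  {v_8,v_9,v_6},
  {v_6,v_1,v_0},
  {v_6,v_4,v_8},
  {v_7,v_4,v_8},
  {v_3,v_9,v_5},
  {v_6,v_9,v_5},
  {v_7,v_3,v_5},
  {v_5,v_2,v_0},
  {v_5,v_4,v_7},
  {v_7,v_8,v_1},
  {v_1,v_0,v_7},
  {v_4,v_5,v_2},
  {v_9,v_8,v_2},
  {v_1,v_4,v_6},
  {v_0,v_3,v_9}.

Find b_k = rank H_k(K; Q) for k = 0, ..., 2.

b_0 = 1, b_1 = 1, b_2 = 0.

Take the total order v_0 < v_1 < v_2 < v_3 < v_4 < v_5 < v_6 < v_7 < v_8 < v_9 on the vertex set. Then K (dimension 2) consists of the simplices:

  0-simplices (10): [v_0], [v_1], [v_2], [v_3], [v_4], [v_5], [v_6], [v_7], [v_8], [v_9]
  1-simplices (30): (30 of them)
  2-simplices (20): (20 of them)

giving chain groups C_0 ≅ Z^10, C_1 ≅ Z^30, C_2 ≅ Z^20.

∂_1: C_1 → C_0 sends each edge [p,q] (with p < q) to q − p.
This gives a 10×30 integer matrix of rank 9; reducing to Smith normal form yields diagonal entries (1,1,1,1,1,1,1,1,1).

∂_2: C_2 → C_1 maps a triangle to the signed sum of its edges. For instance
  ∂[v_1,v_7,v_8] = [v_7,v_8] − [v_1,v_8] + [v_1,v_7],
  ∂[v_3,v_5,v_7] = [v_5,v_7] − [v_3,v_7] + [v_3,v_5].
As a 30×20 matrix over Z this has rank 20, with invariant factors (1,1,1,1,1,1,1,1,1,1,1,1,1,1,1,1,1,1,1,2).

From H_k ≅ ker(∂_k) / im(∂_{k+1}) we obtain:

  H_0: rank C_0 − rank ∂_1 = 10 − 9 = 1, and the invariant factors of ∂_1 are all 1, so H_0 = Z.
  H_1: rank ker ∂_1 − rank ∂_2 = (30 − 9) − 20 = 1, and ∂_2 has invariant factor 2 > 1, so H_1 = Z ⊕ Z/2.
  H_2: rank ker ∂_2 − rank ∂_3 = (20 − 20) − 0 = 0, and there is no ∂_3, so H_2 = 0.

Hence the Betti numbers are b_0 = 1, b_1 = 1, b_2 = 0.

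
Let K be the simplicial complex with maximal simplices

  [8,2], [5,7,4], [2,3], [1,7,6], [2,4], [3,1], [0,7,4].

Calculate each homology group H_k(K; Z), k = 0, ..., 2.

H_0 = Z,  H_1 = Z,  H_2 = 0.

We work with the vertex ordering 0 < 1 < 2 < 3 < 4 < 5 < 6 < 7 < 8. The simplices of K, each written with vertices in increasing order, are:

  0-simplices (9): [0], [1], [2], [3], [4], [5], [6], [7], [8]
  1-simplices (12): [0,4], [0,7], [1,3], [1,6], [1,7], [2,3], [2,4], [2,8], [4,5], [4,7], [5,7], [6,7]
  2-simplices (3): [0,4,7], [1,6,7], [4,5,7]

so the chain groups are C_0 ≅ Z^9, C_1 ≅ Z^12, C_2 ≅ Z^3.

Boundary ∂_1: C_1 → C_0 maps an edge to its endpoints' difference, ∂[p,q] = q − p. For instance
  ∂[2,8] = [8] − [2].
The resulting 9×12 matrix has rank 8, and its Smith normal form has invariant factors (1,1,1,1,1,1,1,1).

Boundary ∂_2: C_2 → C_1 maps a triangle to the signed sum of its edges. For instance
  ∂[4,5,7] = [5,7] − [4,7] + [4,5],
  ∂[0,4,7] = [4,7] − [0,7] + [0,4].
The resulting 12×3 matrix has rank 3, and its Smith normal form has invariant factors (1,1,1).

Reading off H_k = ker ∂_k / im ∂_{k+1}:

  H_0: rank C_0 − rank ∂_1 = 9 − 8 = 1, and the invariant factors of ∂_1 are all 1, so H_0 = Z.
  H_1: rank ker ∂_1 − rank ∂_2 = (12 − 8) − 3 = 1, and the invariant factors of ∂_2 are all 1, so H_1 = Z.
  H_2: rank ker ∂_2 − rank ∂_3 = (3 − 3) − 0 = 0, and there is no ∂_3, so H_2 = 0.

As a check, the Euler characteristic is 9 − 12 + 3 = 0, which agrees with 1 − 1 + 0 = 0.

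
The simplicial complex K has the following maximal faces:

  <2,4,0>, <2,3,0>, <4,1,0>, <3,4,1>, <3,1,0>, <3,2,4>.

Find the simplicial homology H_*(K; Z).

H_0 = Z,  H_1 = 0,  H_2 = Z.

We work with the vertex ordering 0 < 1 < 2 < 3 < 4. The simplices of K, each written with vertices in increasing order, are:

  0-simplices (5): [0], [1], [2], [3], [4]
  1-simplices (9): [0,1], [0,2], [0,3], [0,4], [1,3], [1,4], [2,3], [2,4], [3,4]
  2-simplices (6): [0,1,3], [0,1,4], [0,2,3], [0,2,4], [1,3,4], [2,3,4]

giving chain groups C_0 ≅ Z^5, C_1 ≅ Z^9, C_2 ≅ Z^6.

The boundary map ∂_1: C_1 → C_0 is given by ∂[p,q] = [q] − [p]. For instance
  ∂[0,1] = [1] − [0].
The resulting 5×9 matrix has rank 4, and its Smith normal form has invariant factors (1,1,1,1).

The boundary map ∂_2: C_2 → C_1 acts by ∂[p,q,r] = [q,r] − [p,r] + [p,q]. For instance
  ∂[2,3,4] = [3,4] − [2,4] + [2,3],
  ∂[0,2,4] = [2,4] − [0,4] + [0,2].
The 9×6 boundary matrix has rank 5 and Smith normal form diag(1,1,1,1,1).

From H_k ≅ ker(∂_k) / im(∂_{k+1}) we obtain:

  H_0: rank C_0 − rank ∂_1 = 5 − 4 = 1, and the invariant factors of ∂_1 are all 1, so H_0 = Z.
  H_1: rank ker ∂_1 − rank ∂_2 = (9 − 4) − 5 = 0, and the invariant factors of ∂_2 are all 1, so H_1 = 0.
  H_2: rank ker ∂_2 − rank ∂_3 = (6 − 5) − 0 = 1, and there is no ∂_3, so H_2 = Z.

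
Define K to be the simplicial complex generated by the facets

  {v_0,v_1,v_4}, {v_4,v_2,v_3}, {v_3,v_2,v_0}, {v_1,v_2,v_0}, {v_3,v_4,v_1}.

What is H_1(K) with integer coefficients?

K has 5 vertices, 10 edges, 5 triangles.
rank ∂_1 = 4, rank ∂_2 = 5 ⇒ b_1 = 10 − 4 − 5 = 1; all invariant factors of ∂_2 are 1 so no torsion. So H_1 ≅ Z.

H_1 ≅ Z.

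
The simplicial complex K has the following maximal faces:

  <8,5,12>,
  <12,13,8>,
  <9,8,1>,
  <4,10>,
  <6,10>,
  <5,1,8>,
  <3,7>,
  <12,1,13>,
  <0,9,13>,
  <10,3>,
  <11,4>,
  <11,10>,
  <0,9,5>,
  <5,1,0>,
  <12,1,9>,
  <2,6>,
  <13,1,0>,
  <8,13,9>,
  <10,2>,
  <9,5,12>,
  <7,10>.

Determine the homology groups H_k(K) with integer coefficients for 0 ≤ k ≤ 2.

Order the vertices as 0 < 1 < 2 < 3 < 4 < 5 < 6 < 7 < 8 < 9 < 10 < 11 < 12 < 13. Listing each simplex with vertices in this order, K has dimension 2 with simplices:

  0-simplices (14): [0], [1], [2], [3], [4], [5], [6], [7], [8], [9], [10], [11], [12], [13]
  1-simplices (27): (27 of them)
  2-simplices (12): [0,1,5], [0,1,13], [0,5,9], [0,9,13], [1,5,8], [1,8,9], [1,9,12], [1,12,13], [5,8,12], [5,9,12], [8,9,13], [8,12,13]

so the chain groups are C_0 ≅ Z^14, C_1 ≅ Z^27, C_2 ≅ Z^12.

The boundary map ∂_1: C_1 → C_0 sends each edge [p,q] (with p < q) to q − p.
The resulting 14×27 matrix has rank 12, and its Smith normal form has invariant factors (1,1,1,1,1,1,1,1,1,1,1,1).

Boundary ∂_2: C_2 → C_1 sends each 2-simplex [p,q,r] to [q,r] − [p,r] + [p,q]. For instance
  ∂[8,9,13] = [9,13] − [8,13] + [8,9],
  ∂[5,8,12] = [8,12] − [5,12] + [5,8].
The 27×12 boundary matrix has rank 12 and Smith normal form diag(1,1,1,1,1,1,1,1,1,1,1,2).

Now H_k = ker ∂_k / im ∂_{k+1}, so:

  H_0: rank C_0 − rank ∂_1 = 14 − 12 = 2, and the invariant factors of ∂_1 are all 1, so H_0 = Z^2.
  H_1: rank ker ∂_1 − rank ∂_2 = (27 − 12) − 12 = 3, and ∂_2 has invariant factor 2 > 1, so H_1 = Z^3 ⊕ Z/2.
  H_2: rank ker ∂_2 − rank ∂_3 = (12 − 12) − 0 = 0, and there is no ∂_3, so H_2 = 0.

As a check, the Euler characteristic is 14 − 27 + 12 = -1, which agrees with 2 − 3 + 0 = -1.

H_0 = Z^2,  H_1 = Z^3 ⊕ Z/2,  H_2 = 0.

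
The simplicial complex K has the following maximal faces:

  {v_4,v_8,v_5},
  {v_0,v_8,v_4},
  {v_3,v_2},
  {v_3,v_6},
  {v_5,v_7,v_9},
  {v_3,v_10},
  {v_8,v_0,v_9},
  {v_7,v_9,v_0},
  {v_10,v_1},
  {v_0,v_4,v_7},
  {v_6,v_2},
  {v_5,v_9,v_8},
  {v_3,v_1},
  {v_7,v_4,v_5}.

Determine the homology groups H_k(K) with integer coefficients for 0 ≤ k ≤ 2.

H_0 = Z^2,  H_1 = Z^2,  H_2 = Z.

K has 11 vertices, 18 edges, 8 triangles.
rank ∂_0 = 0, rank ∂_1 = 9 ⇒ b_0 = 11 − 0 − 9 = 2; all invariant factors of ∂_1 are 1 so no torsion. So H_0 ≅ Z^2.
rank ∂_1 = 9, rank ∂_2 = 7 ⇒ b_1 = 18 − 9 − 7 = 2; all invariant factors of ∂_2 are 1 so no torsion. So H_1 ≅ Z^2.
rank ∂_2 = 7, rank ∂_3 = 0 ⇒ b_2 = 8 − 7 − 0 = 1. So H_2 ≅ Z.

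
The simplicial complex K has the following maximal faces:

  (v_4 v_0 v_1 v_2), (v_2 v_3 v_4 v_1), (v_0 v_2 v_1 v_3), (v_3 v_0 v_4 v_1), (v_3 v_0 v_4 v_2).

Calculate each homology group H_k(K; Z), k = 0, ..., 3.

Take the total order v_0 < v_1 < v_2 < v_3 < v_4 on the vertex set. Then K (dimension 3) consists of the simplices:

  0-simplices (5): [v_0], [v_1], [v_2], [v_3], [v_4]
  1-simplices (10): [v_0,v_1], [v_0,v_2], [v_0,v_3], [v_0,v_4], [v_1,v_2], [v_1,v_3], [v_1,v_4], [v_2,v_3], [v_2,v_4], [v_3,v_4]
  2-simplices (10): [v_0,v_1,v_2], [v_0,v_1,v_3], [v_0,v_1,v_4], [v_0,v_2,v_3], [v_0,v_2,v_4], [v_0,v_3,v_4], [v_1,v_2,v_3], [v_1,v_2,v_4], [v_1,v_3,v_4], [v_2,v_3,v_4]
  3-simplices (5): [v_0,v_1,v_2,v_3], [v_0,v_1,v_2,v_4], [v_0,v_1,v_3,v_4], [v_0,v_2,v_3,v_4], [v_1,v_2,v_3,v_4]

giving chain groups C_0 ≅ Z^5, C_1 ≅ Z^10, C_2 ≅ Z^10, C_3 ≅ Z^5.

Boundary ∂_1: C_1 → C_0 maps an edge to its endpoints' difference, ∂[p,q] = q − p.
The 5×10 boundary matrix has rank 4 and Smith normal form diag(1,1,1,1).

Boundary ∂_2: C_2 → C_1 acts by ∂[p,q,r] = [q,r] − [p,r] + [p,q]. For instance
  ∂[v_0,v_1,v_2] = [v_1,v_2] − [v_0,v_2] + [v_0,v_1],
  ∂[v_0,v_1,v_3] = [v_1,v_3] − [v_0,v_3] + [v_0,v_1].
The 10×10 boundary matrix has rank 6 and Smith normal form diag(1,1,1,1,1,1).

∂_3: C_3 → C_2 sends each 3-simplex σ to the alternating sum Σ_i (−1)^i (σ with its i-th vertex removed). For instance
  ∂[v_0,v_1,v_2,v_3] = [v_1,v_2,v_3] − [v_0,v_2,v_3] + [v_0,v_1,v_3] − [v_0,v_1,v_2],
  ∂[v_0,v_2,v_3,v_4] = [v_2,v_3,v_4] − [v_0,v_3,v_4] + [v_0,v_2,v_4] − [v_0,v_2,v_3].
This gives a 10×5 integer matrix of rank 4; reducing to Smith normal form yields diagonal entries (1,1,1,1).

Now H_k = ker ∂_k / im ∂_{k+1}, so:

  H_0: rank C_0 − rank ∂_1 = 5 − 4 = 1, and the invariant factors of ∂_1 are all 1, so H_0 = Z.
  H_1: rank ker ∂_1 − rank ∂_2 = (10 − 4) − 6 = 0, and the invariant factors of ∂_2 are all 1, so H_1 = 0.
  H_2: rank ker ∂_2 − rank ∂_3 = (10 − 6) − 4 = 0, and the invariant factors of ∂_3 are all 1, so H_2 = 0.
  H_3: rank ker ∂_3 − rank ∂_4 = (5 − 4) − 0 = 1, and there is no ∂_4, so H_3 = Z.

(K is a triangulation of the 3-sphere S^3.)

H_0 = Z,  H_1 = 0,  H_2 = 0,  H_3 = Z.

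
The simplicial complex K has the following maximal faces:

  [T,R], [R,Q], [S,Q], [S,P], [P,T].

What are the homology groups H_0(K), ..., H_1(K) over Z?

Fix the vertex order P < Q < R < S < T and write every simplex with vertices in increasing order. Then dim K = 1 and the simplices of K are:

  0-simplices (5): P, Q, R, S, T
  1-simplices (5): PS, PT, QR, QS, RT

so the chain groups are C_0 ≅ Z^5, C_1 ≅ Z^5.

The boundary map ∂_1: C_1 → C_0 maps an edge to its endpoints' difference, ∂[p,q] = q − p. For instance
  ∂QS = S − Q.
The resulting 5×5 matrix has rank 4, and its Smith normal form has invariant factors (1,1,1,1).

Computing H_k = (kernel of ∂_k) / (image of ∂_{k+1}):

  H_0: rank C_0 − rank ∂_1 = 5 − 4 = 1, and the invariant factors of ∂_1 are all 1, so H_0 ≅ Z.
  H_1: rank ker ∂_1 − rank ∂_2 = (5 − 4) − 0 = 1, and there is no ∂_2, so H_1 ≅ Z.

H_0 = Z,  H_1 = Z.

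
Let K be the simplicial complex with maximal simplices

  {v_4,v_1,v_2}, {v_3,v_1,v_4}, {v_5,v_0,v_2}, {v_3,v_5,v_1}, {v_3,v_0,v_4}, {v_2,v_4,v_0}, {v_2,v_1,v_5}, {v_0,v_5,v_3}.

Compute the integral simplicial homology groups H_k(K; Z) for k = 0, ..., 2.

Order the vertices as v_0 < v_1 < v_2 < v_3 < v_4 < v_5. Listing each simplex with vertices in this order, K has dimension 2 with simplices:

  0-simplices (6): [v_0], [v_1], [v_2], [v_3], [v_4], [v_5]
  1-simplices (12): [v_0,v_2], [v_0,v_3], [v_0,v_4], [v_0,v_5], [v_1,v_2], [v_1,v_3], [v_1,v_4], [v_1,v_5], [v_2,v_4], [v_2,v_5], [v_3,v_4], [v_3,v_5]
  2-simplices (8): [v_0,v_2,v_4], [v_0,v_2,v_5], [v_0,v_3,v_4], [v_0,v_3,v_5], [v_1,v_2,v_4], [v_1,v_2,v_5], [v_1,v_3,v_4], [v_1,v_3,v_5]

so the chain groups are C_0 ≅ Z^6, C_1 ≅ Z^12, C_2 ≅ Z^8.

The boundary map ∂_1: C_1 → C_0 sends each edge [p,q] (with p < q) to q − p. For instance
  ∂[v_1,v_2] = [v_2] − [v_1].
The 6×12 boundary matrix has rank 5 and Smith normal form diag(1,1,1,1,1).

∂_2: C_2 → C_1 acts by ∂[p,q,r] = [q,r] − [p,r] + [p,q]. For instance
  ∂[v_1,v_3,v_4] = [v_3,v_4] − [v_1,v_4] + [v_1,v_3],
  ∂[v_0,v_3,v_4] = [v_3,v_4] − [v_0,v_4] + [v_0,v_3].
The 12×8 boundary matrix has rank 7 and Smith normal form diag(1,1,1,1,1,1,1).

Reading off H_k = ker ∂_k / im ∂_{k+1}:

  H_0: rank C_0 − rank ∂_1 = 6 − 5 = 1, and the invariant factors of ∂_1 are all 1, so H_0 = Z.
  H_1: rank ker ∂_1 − rank ∂_2 = (12 − 5) − 7 = 0, and the invariant factors of ∂_2 are all 1, so H_1 = 0.
  H_2: rank ker ∂_2 − rank ∂_3 = (8 − 7) − 0 = 1, and there is no ∂_3, so H_2 = Z.

(K is a triangulation of the 2-sphere S^2.)

H_0 = Z,  H_1 = 0,  H_2 = Z.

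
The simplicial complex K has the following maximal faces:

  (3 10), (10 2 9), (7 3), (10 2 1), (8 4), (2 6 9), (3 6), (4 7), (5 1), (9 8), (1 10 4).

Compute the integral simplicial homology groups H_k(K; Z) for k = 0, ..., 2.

H_0 ≅ Z,  H_1 ≅ Z^3,  H_2 = 0.

Take the total order 1 < 2 < 3 < 4 < 5 < 6 < 7 < 8 < 9 < 10 on the vertex set. Then K (dimension 2) consists of the simplices:

  0-simplices (10): [1], [2], [3], [4], [5], [6], [7], [8], [9], [10]
  1-simplices (16): [1,2], [1,4], [1,5], [1,10], [2,6], [2,9], [2,10], [3,6], [3,7], [3,10], [4,7], [4,8], [4,10], [6,9], [8,9], [9,10]
  2-simplices (4): [1,2,10], [1,4,10], [2,6,9], [2,9,10]

so the chain groups are C_0 ≅ Z^10, C_1 ≅ Z^16, C_2 ≅ Z^4.

Boundary ∂_1: C_1 → C_0 maps an edge to its endpoints' difference, ∂[p,q] = q − p.
This gives a 10×16 integer matrix of rank 9; reducing to Smith normal form yields diagonal entries (1,1,1,1,1,1,1,1,1).

The boundary map ∂_2: C_2 → C_1 maps a triangle to the signed sum of its edges. For instance
  ∂[2,9,10] = [9,10] − [2,10] + [2,9],
  ∂[1,2,10] = [2,10] − [1,10] + [1,2].
The resulting 16×4 matrix has rank 4, and its Smith normal form has invariant factors (1,1,1,1).

Now H_k = ker ∂_k / im ∂_{k+1}, so:

  H_0: rank C_0 − rank ∂_1 = 10 − 9 = 1, and the invariant factors of ∂_1 are all 1, so H_0 = Z.
  H_1: rank ker ∂_1 − rank ∂_2 = (16 − 9) − 4 = 3, and the invariant factors of ∂_2 are all 1, so H_1 = Z^3.
  H_2: rank ker ∂_2 − rank ∂_3 = (4 − 4) − 0 = 0, and there is no ∂_3, so H_2 = 0.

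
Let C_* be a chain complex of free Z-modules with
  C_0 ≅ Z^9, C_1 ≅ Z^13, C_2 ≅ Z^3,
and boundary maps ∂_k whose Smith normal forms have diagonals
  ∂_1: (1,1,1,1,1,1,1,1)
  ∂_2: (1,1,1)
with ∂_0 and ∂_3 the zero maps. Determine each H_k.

H_0 = Z,  H_1 = Z^2,  H_2 = 0.

H_0: b_0 = 9 − 0 − 8 = 1; torsion from ∂_1 factors > 1: none. So H_0 = Z.
H_1: b_1 = 13 − 8 − 3 = 2; torsion from ∂_2 factors > 1: none. So H_1 = Z^2.
H_2: b_2 = 3 − 3 − 0 = 0; torsion from ∂_3 factors > 1: none. So H_2 = 0.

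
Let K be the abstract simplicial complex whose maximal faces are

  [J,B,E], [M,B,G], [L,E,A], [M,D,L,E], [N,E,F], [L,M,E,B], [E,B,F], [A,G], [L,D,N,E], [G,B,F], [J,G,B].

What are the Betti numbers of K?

b_0 = 1, b_1 = 1, b_2 = 0, b_3 = 0.

We work with the vertex ordering A < B < D < E < F < G < J < L < M < N. The simplices of K, each written with vertices in increasing order, are:

  0-simplices (10): A, B, D, E, F, G, J, L, M, N
  1-simplices (24): AE, AG, AL, BE, BF, BG, BJ, BL, BM, DE, DL, DM, DN, EF, EJ, EL, EM, EN, FG, FN, GJ, GM, LM, LN
  2-simplices (17): AEL, BEF, BEJ, BEL, BEM, BFG, BGJ, BGM, BLM, DEL, DEM, DEN, DLM, DLN, EFN, ELM, ELN
  3-simplices (3): BELM, DELM, DELN

so the chain groups are C_0 ≅ Z^10, C_1 ≅ Z^24, C_2 ≅ Z^17, C_3 ≅ Z^3.

Boundary ∂_1: C_1 → C_0 is given by ∂[p,q] = [q] − [p]. For instance
  ∂AL = L − A.
As a 10×24 matrix over Z this has rank 9, with invariant factors (1,1,1,1,1,1,1,1,1).

The boundary map ∂_2: C_2 → C_1 sends each 2-simplex [p,q,r] to [q,r] − [p,r] + [p,q]. For instance
  ∂ELN = LN − EN + EL,
  ∂ELM = LM − EM + EL.
The resulting 24×17 matrix has rank 14, and its Smith normal form has invariant factors (1,1,1,1,1,1,1,1,1,1,1,1,1,1).

Boundary ∂_3: C_3 → C_2 sends each 3-simplex σ to the alternating sum Σ_i (−1)^i (σ with its i-th vertex removed). For instance
  ∂DELM = ELM − DLM + DEM − DEL,
  ∂BELM = ELM − BLM + BEM − BEL.
The resulting 17×3 matrix has rank 3, and its Smith normal form has invariant factors (1,1,1).

Computing H_k = (kernel of ∂_k) / (image of ∂_{k+1}):

  H_0: rank C_0 − rank ∂_1 = 10 − 9 = 1, and the invariant factors of ∂_1 are all 1, so H_0 = Z.
  H_1: rank ker ∂_1 − rank ∂_2 = (24 − 9) − 14 = 1, and the invariant factors of ∂_2 are all 1, so H_1 = Z.
  H_2: rank ker ∂_2 − rank ∂_3 = (17 − 14) − 3 = 0, and the invariant factors of ∂_3 are all 1, so H_2 = 0.
  H_3: rank ker ∂_3 − rank ∂_4 = (3 − 3) − 0 = 0, and there is no ∂_4, so H_3 = 0.

Hence the Betti numbers are b_0 = 1, b_1 = 1, b_2 = 0, b_3 = 0.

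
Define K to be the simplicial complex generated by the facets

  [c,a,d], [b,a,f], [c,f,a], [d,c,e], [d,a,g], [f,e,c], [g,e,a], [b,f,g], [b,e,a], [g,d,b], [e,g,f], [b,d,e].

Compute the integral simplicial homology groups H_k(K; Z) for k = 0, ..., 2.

K has 7 vertices, 18 edges, 12 triangles.
rank ∂_0 = 0, rank ∂_1 = 6 ⇒ b_0 = 7 − 0 − 6 = 1; all invariant factors of ∂_1 are 1 so no torsion. So H_0 ≅ Z.
rank ∂_1 = 6, rank ∂_2 = 12 ⇒ b_1 = 18 − 6 − 12 = 0; ∂_2 has invariant factor(s) [2] giving torsion. So H_1 ≅ Z/2Z.
rank ∂_2 = 12, rank ∂_3 = 0 ⇒ b_2 = 12 − 12 − 0 = 0. So H_2 ≅ 0.

H_0 = Z,  H_1 = Z/2Z,  H_2 = 0.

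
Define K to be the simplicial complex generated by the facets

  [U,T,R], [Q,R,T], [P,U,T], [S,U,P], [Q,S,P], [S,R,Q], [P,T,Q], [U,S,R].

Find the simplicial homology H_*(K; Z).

We work with the vertex ordering P < Q < R < S < T < U. The simplices of K, each written with vertices in increasing order, are:

  0-simplices (6): P, Q, R, S, T, U
  1-simplices (12): PQ, PS, PT, PU, QR, QS, QT, RS, RT, RU, SU, TU
  2-simplices (8): PQS, PQT, PSU, PTU, QRS, QRT, RSU, RTU

Hence C_0 ≅ Z^6, C_1 ≅ Z^12, C_2 ≅ Z^8.

Boundary ∂_1: C_1 → C_0 maps an edge to its endpoints' difference, ∂[p,q] = q − p.
This gives a 6×12 integer matrix of rank 5; reducing to Smith normal form yields diagonal entries (1,1,1,1,1).

Boundary ∂_2: C_2 → C_1 acts by ∂[p,q,r] = [q,r] − [p,r] + [p,q]. For instance
  ∂PQS = QS − PS + PQ,
  ∂RTU = TU − RU + RT.
This gives a 12×8 integer matrix of rank 7; reducing to Smith normal form yields diagonal entries (1,1,1,1,1,1,1).

Computing H_k = (kernel of ∂_k) / (image of ∂_{k+1}):

  H_0: rank C_0 − rank ∂_1 = 6 − 5 = 1, and the invariant factors of ∂_1 are all 1, so H_0 ≅ Z.
  H_1: rank ker ∂_1 − rank ∂_2 = (12 − 5) − 7 = 0, and the invariant factors of ∂_2 are all 1, so H_1 ≅ 0.
  H_2: rank ker ∂_2 − rank ∂_3 = (8 − 7) − 0 = 1, and there is no ∂_3, so H_2 ≅ Z.

As a check, the Euler characteristic is 6 − 12 + 8 = 2, which agrees with 1 − 0 + 1 = 2.

H_0 ≅ Z,  H_1 = 0,  H_2 ≅ Z.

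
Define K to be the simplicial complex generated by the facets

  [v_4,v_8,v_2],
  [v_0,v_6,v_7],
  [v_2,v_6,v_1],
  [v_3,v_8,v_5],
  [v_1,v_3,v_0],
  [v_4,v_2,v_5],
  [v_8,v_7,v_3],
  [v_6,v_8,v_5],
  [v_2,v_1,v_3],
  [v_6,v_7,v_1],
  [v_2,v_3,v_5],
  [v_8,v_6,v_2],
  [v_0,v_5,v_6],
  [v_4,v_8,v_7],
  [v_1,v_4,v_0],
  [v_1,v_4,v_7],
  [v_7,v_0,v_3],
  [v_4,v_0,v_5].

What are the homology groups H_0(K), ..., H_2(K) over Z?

H_0 ≅ Z,  H_1 ≅ Z ⊕ Z/2,  H_2 = 0.

Order the vertices as v_0 < v_1 < v_2 < v_3 < v_4 < v_5 < v_6 < v_7 < v_8. Listing each simplex with vertices in this order, K has dimension 2 with simplices:

  0-simplices (9): [v_0], [v_1], [v_2], [v_3], [v_4], [v_5], [v_6], [v_7], [v_8]
  1-simplices (27): (27 of them)
  2-simplices (18): (18 of them)

so the chain groups are C_0 ≅ Z^9, C_1 ≅ Z^27, C_2 ≅ Z^18.

Boundary ∂_1: C_1 → C_0 maps an edge to its endpoints' difference, ∂[p,q] = q − p. For instance
  ∂[v_1,v_6] = [v_6] − [v_1].
As a 9×27 matrix over Z this has rank 8, with invariant factors (1,1,1,1,1,1,1,1).

The boundary map ∂_2: C_2 → C_1 sends each 2-simplex [p,q,r] to [q,r] − [p,r] + [p,q]. For instance
  ∂[v_2,v_4,v_5] = [v_4,v_5] − [v_2,v_5] + [v_2,v_4],
  ∂[v_4,v_7,v_8] = [v_7,v_8] − [v_4,v_8] + [v_4,v_7].
The resulting 27×18 matrix has rank 18, and its Smith normal form has invariant factors (1,1,1,1,1,1,1,1,1,1,1,1,1,1,1,1,1,2).

Computing H_k = (kernel of ∂_k) / (image of ∂_{k+1}):

  H_0: rank C_0 − rank ∂_1 = 9 − 8 = 1, and the invariant factors of ∂_1 are all 1, so H_0 ≅ Z.
  H_1: rank ker ∂_1 − rank ∂_2 = (27 − 8) − 18 = 1, and ∂_2 has invariant factor 2 > 1, so H_1 ≅ Z ⊕ Z/2.
  H_2: rank ker ∂_2 − rank ∂_3 = (18 − 18) − 0 = 0, and there is no ∂_3, so H_2 ≅ 0.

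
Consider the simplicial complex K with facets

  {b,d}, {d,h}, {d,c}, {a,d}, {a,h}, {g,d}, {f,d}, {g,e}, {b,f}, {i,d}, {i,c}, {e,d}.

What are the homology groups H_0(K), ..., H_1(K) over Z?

H_0 ≅ Z,  H_1 ≅ Z^4.

Fix the vertex order a < b < c < d < e < f < g < h < i and write every simplex with vertices in increasing order. Then dim K = 1 and the simplices of K are:

  0-simplices (9): a, b, c, d, e, f, g, h, i
  1-simplices (12): ad, ah, bd, bf, cd, ci, de, df, dg, dh, di, eg

so the chain groups are C_0 ≅ Z^9, C_1 ≅ Z^12.

∂_1: C_1 → C_0 maps an edge to its endpoints' difference, ∂[p,q] = q − p. For instance
  ∂cd = d − c.
The 9×12 boundary matrix has rank 8 and Smith normal form diag(1,1,1,1,1,1,1,1).

Reading off H_k = ker ∂_k / im ∂_{k+1}:

  H_0: rank C_0 − rank ∂_1 = 9 − 8 = 1, and the invariant factors of ∂_1 are all 1, so H_0 ≅ Z.
  H_1: rank ker ∂_1 − rank ∂_2 = (12 − 8) − 0 = 4, and there is no ∂_2, so H_1 ≅ Z^4.

As a check, the Euler characteristic is 9 − 12 = -3, which agrees with 1 − 4 = -3.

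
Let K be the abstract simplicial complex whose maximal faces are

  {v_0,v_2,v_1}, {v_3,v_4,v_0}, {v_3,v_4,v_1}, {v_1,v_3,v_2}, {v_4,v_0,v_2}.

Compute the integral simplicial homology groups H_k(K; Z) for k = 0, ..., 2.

Take the total order v_0 < v_1 < v_2 < v_3 < v_4 on the vertex set. Then K (dimension 2) consists of the simplices:

  0-simplices (5): [v_0], [v_1], [v_2], [v_3], [v_4]
  1-simplices (10): [v_0,v_1], [v_0,v_2], [v_0,v_3], [v_0,v_4], [v_1,v_2], [v_1,v_3], [v_1,v_4], [v_2,v_3], [v_2,v_4], [v_3,v_4]
  2-simplices (5): [v_0,v_1,v_2], [v_0,v_2,v_4], [v_0,v_3,v_4], [v_1,v_2,v_3], [v_1,v_3,v_4]

Hence C_0 ≅ Z^5, C_1 ≅ Z^10, C_2 ≅ Z^5.

The boundary map ∂_1: C_1 → C_0 is given by ∂[p,q] = [q] − [p].
The resulting 5×10 matrix has rank 4, and its Smith normal form has invariant factors (1,1,1,1).

Boundary ∂_2: C_2 → C_1 acts by ∂[p,q,r] = [q,r] − [p,r] + [p,q]. For instance
  ∂[v_0,v_2,v_4] = [v_2,v_4] − [v_0,v_4] + [v_0,v_2],
  ∂[v_0,v_3,v_4] = [v_3,v_4] − [v_0,v_4] + [v_0,v_3].
This gives a 10×5 integer matrix of rank 5; reducing to Smith normal form yields diagonal entries (1,1,1,1,1).

Computing H_k = (kernel of ∂_k) / (image of ∂_{k+1}):

  H_0: rank C_0 − rank ∂_1 = 5 − 4 = 1, and the invariant factors of ∂_1 are all 1, so H_0 ≅ Z.
  H_1: rank ker ∂_1 − rank ∂_2 = (10 − 4) − 5 = 1, and the invariant factors of ∂_2 are all 1, so H_1 ≅ Z.
  H_2: rank ker ∂_2 − rank ∂_3 = (5 − 5) − 0 = 0, and there is no ∂_3, so H_2 ≅ 0.

As a check, the Euler characteristic is 5 − 10 + 5 = 0, which agrees with 1 − 1 + 0 = 0.

H_0 = Z,  H_1 = Z,  H_2 = 0.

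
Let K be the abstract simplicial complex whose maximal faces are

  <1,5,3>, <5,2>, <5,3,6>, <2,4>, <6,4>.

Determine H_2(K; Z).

H_2 = 0.

K has 6 vertices, 8 edges, 2 triangles.
rank ∂_2 = 2, rank ∂_3 = 0 ⇒ b_2 = 2 − 2 − 0 = 0. So H_2 = 0.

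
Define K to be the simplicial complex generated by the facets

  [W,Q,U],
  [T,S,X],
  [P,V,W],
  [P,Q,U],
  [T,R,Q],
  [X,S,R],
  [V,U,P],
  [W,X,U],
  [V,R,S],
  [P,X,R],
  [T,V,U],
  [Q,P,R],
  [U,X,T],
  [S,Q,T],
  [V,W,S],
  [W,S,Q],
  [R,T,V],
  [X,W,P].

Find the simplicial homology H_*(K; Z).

Order the vertices as P < Q < R < S < T < U < V < W < X. Listing each simplex with vertices in this order, K has dimension 2 with simplices:

  0-simplices (9): P, Q, R, S, T, U, V, W, X
  1-simplices (27): PQ, PR, PU, PV, PW, PX, QR, QS, QT, QU, QW, RS, RT, RV, RX, ST, SV, SW, SX, TU, TV, TX, UV, UW, UX, VW, WX
  2-simplices (18): PQR, PQU, PRX, PUV, PVW, PWX, QRT, QST, QSW, QUW, RSV, RSX, RTV, STX, SVW, TUV, TUX, UWX

so the chain groups are C_0 ≅ Z^9, C_1 ≅ Z^27, C_2 ≅ Z^18.

Boundary ∂_1: C_1 → C_0 maps an edge to its endpoints' difference, ∂[p,q] = q − p.
This gives a 9×27 integer matrix of rank 8; reducing to Smith normal form yields diagonal entries (1,1,1,1,1,1,1,1).

Boundary ∂_2: C_2 → C_1 acts by ∂[p,q,r] = [q,r] − [p,r] + [p,q]. For instance
  ∂RSX = SX − RX + RS,
  ∂PWX = WX − PX + PW.
The 27×18 boundary matrix has rank 18 and Smith normal form diag(1,1,1,1,1,1,1,1,1,1,1,1,1,1,1,1,1,2).

Computing H_k = (kernel of ∂_k) / (image of ∂_{k+1}):

  H_0: rank C_0 − rank ∂_1 = 9 − 8 = 1, and the invariant factors of ∂_1 are all 1, so H_0 ≅ Z.
  H_1: rank ker ∂_1 − rank ∂_2 = (27 − 8) − 18 = 1, and ∂_2 has invariant factor 2 > 1, so H_1 ≅ Z ⊕ Z/2.
  H_2: rank ker ∂_2 − rank ∂_3 = (18 − 18) − 0 = 0, and there is no ∂_3, so H_2 ≅ 0.

(K is a triangulation of the Klein bottle.)

H_0 ≅ Z,  H_1 ≅ Z ⊕ Z/2,  H_2 = 0.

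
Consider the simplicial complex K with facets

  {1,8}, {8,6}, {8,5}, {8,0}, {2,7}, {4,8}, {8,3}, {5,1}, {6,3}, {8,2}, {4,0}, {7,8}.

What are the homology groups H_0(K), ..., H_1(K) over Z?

H_0 ≅ Z,  H_1 ≅ Z^4.

Take the total order 0 < 1 < 2 < 3 < 4 < 5 < 6 < 7 < 8 on the vertex set. Then K (dimension 1) consists of the simplices:

  0-simplices (9): [0], [1], [2], [3], [4], [5], [6], [7], [8]
  1-simplices (12): [0,4], [0,8], [1,5], [1,8], [2,7], [2,8], [3,6], [3,8], [4,8], [5,8], [6,8], [7,8]

so the chain groups are C_0 ≅ Z^9, C_1 ≅ Z^12.

∂_1: C_1 → C_0 is given by ∂[p,q] = [q] − [p]. For instance
  ∂[3,8] = [8] − [3].
As a 9×12 matrix over Z this has rank 8, with invariant factors (1,1,1,1,1,1,1,1).

Reading off H_k = ker ∂_k / im ∂_{k+1}:

  H_0: rank C_0 − rank ∂_1 = 9 − 8 = 1, and the invariant factors of ∂_1 are all 1, so H_0 = Z.
  H_1: rank ker ∂_1 − rank ∂_2 = (12 − 8) − 0 = 4, and there is no ∂_2, so H_1 = Z^4.

(K is a triangulation of a wedge of 4 circles.)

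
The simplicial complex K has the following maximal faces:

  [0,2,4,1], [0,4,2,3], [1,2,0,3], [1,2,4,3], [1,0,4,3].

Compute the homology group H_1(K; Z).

H_1 ≅ 0.

We work with the vertex ordering 0 < 1 < 2 < 3 < 4. The simplices of K, each written with vertices in increasing order, are:

  0-simplices (5): [0], [1], [2], [3], [4]
  1-simplices (10): [0,1], [0,2], [0,3], [0,4], [1,2], [1,3], [1,4], [2,3], [2,4], [3,4]
  2-simplices (10): [0,1,2], [0,1,3], [0,1,4], [0,2,3], [0,2,4], [0,3,4], [1,2,3], [1,2,4], [1,3,4], [2,3,4]
  3-simplices (5): [0,1,2,3], [0,1,2,4], [0,1,3,4], [0,2,3,4], [1,2,3,4]

Hence C_0 ≅ Z^5, C_1 ≅ Z^10, C_2 ≅ Z^10, C_3 ≅ Z^5.

The boundary map ∂_1: C_1 → C_0 is given by ∂[p,q] = [q] − [p]. For instance
  ∂[3,4] = [4] − [3].
As a 5×10 matrix over Z this has rank 4, with invariant factors (1,1,1,1).

∂_2: C_2 → C_1 acts by ∂[p,q,r] = [q,r] − [p,r] + [p,q]. For instance
  ∂[0,1,2] = [1,2] − [0,2] + [0,1],
  ∂[1,2,4] = [2,4] − [1,4] + [1,2].
As a 10×10 matrix over Z this has rank 6, with invariant factors (1,1,1,1,1,1).

Boundary ∂_3: C_3 → C_2 sends each 3-simplex σ to the alternating sum Σ_i (−1)^i (σ with its i-th vertex removed). For instance
  ∂[0,2,3,4] = [2,3,4] − [0,3,4] + [0,2,4] − [0,2,3],
  ∂[1,2,3,4] = [2,3,4] − [1,3,4] + [1,2,4] − [1,2,3].
The resulting 10×5 matrix has rank 4, and its Smith normal form has invariant factors (1,1,1,1).

Computing H_k = (kernel of ∂_k) / (image of ∂_{k+1}):

  H_1: rank ker ∂_1 − rank ∂_2 = (10 − 4) − 6 = 0, and the invariant factors of ∂_2 are all 1, so H_1 = 0.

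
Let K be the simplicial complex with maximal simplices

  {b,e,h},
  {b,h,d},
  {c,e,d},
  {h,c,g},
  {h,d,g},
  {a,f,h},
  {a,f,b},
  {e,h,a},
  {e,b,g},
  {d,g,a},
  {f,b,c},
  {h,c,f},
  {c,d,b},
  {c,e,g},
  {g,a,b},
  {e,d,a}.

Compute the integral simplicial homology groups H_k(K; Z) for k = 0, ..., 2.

Order the vertices as a < b < c < d < e < f < g < h. Listing each simplex with vertices in this order, K has dimension 2 with simplices:

  0-simplices (8): a, b, c, d, e, f, g, h
  1-simplices (24): ab, ad, ae, af, ag, ah, bc, bd, be, bf, bg, bh, cd, ce, cf, cg, ch, de, dg, dh, eg, eh, fh, gh
  2-simplices (16): abf, abg, ade, adg, aeh, afh, bcd, bcf, bdh, beg, beh, cde, ceg, cfh, cgh, dgh

Hence C_0 ≅ Z^8, C_1 ≅ Z^24, C_2 ≅ Z^16.

∂_1: C_1 → C_0 maps an edge to its endpoints' difference, ∂[p,q] = q − p.
As a 8×24 matrix over Z this has rank 7, with invariant factors (1,1,1,1,1,1,1).

The boundary map ∂_2: C_2 → C_1 sends each 2-simplex [p,q,r] to [q,r] − [p,r] + [p,q]. For instance
  ∂aeh = eh − ah + ae,
  ∂beh = eh − bh + be.
As a 24×16 matrix over Z this has rank 15, with invariant factors (1,1,1,1,1,1,1,1,1,1,1,1,1,1,1).

Reading off H_k = ker ∂_k / im ∂_{k+1}:

  H_0: rank C_0 − rank ∂_1 = 8 − 7 = 1, and the invariant factors of ∂_1 are all 1, so H_0 = Z.
  H_1: rank ker ∂_1 − rank ∂_2 = (24 − 7) − 15 = 2, and the invariant factors of ∂_2 are all 1, so H_1 = Z^2.
  H_2: rank ker ∂_2 − rank ∂_3 = (16 − 15) − 0 = 1, and there is no ∂_3, so H_2 = Z.

As a check, the Euler characteristic is 8 − 24 + 16 = 0, which agrees with 1 − 2 + 1 = 0.

H_0 ≅ Z,  H_1 ≅ Z^2,  H_2 ≅ Z.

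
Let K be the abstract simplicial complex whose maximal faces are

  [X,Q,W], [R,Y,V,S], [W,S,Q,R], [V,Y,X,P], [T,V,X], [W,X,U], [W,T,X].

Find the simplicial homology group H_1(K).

H_1 = Z.

Take the total order P < Q < R < S < T < U < V < W < X < Y on the vertex set. Then K (dimension 3) consists of the simplices:

  0-simplices (10): P, Q, R, S, T, U, V, W, X, Y
  1-simplices (23): PV, PX, PY, QR, QS, QW, QX, RS, RV, RW, RY, SV, SW, SY, TV, TW, TX, UW, UX, VX, VY, WX, XY
  2-simplices (16): PVX, PVY, PXY, QRS, QRW, QSW, QWX, RSV, RSW, RSY, RVY, SVY, TVX, TWX, UWX, VXY
  3-simplices (3): PVXY, QRSW, RSVY

Hence C_0 ≅ Z^10, C_1 ≅ Z^23, C_2 ≅ Z^16, C_3 ≅ Z^3.

∂_1: C_1 → C_0 maps an edge to its endpoints' difference, ∂[p,q] = q − p. For instance
  ∂QR = R − Q.
As a 10×23 matrix over Z this has rank 9, with invariant factors (1,1,1,1,1,1,1,1,1).

∂_2: C_2 → C_1 maps a triangle to the signed sum of its edges. For instance
  ∂RSY = SY − RY + RS,
  ∂PVY = VY − PY + PV.
The resulting 23×16 matrix has rank 13, and its Smith normal form has invariant factors (1,1,1,1,1,1,1,1,1,1,1,1,1).

The boundary map ∂_3: C_3 → C_2 sends each 3-simplex σ to the alternating sum Σ_i (−1)^i (σ with its i-th vertex removed). For instance
  ∂PVXY = VXY − PXY + PVY − PVX,
  ∂QRSW = RSW − QSW + QRW − QRS.
This gives a 16×3 integer matrix of rank 3; reducing to Smith normal form yields diagonal entries (1,1,1).

Now H_k = ker ∂_k / im ∂_{k+1}, so:

  H_1: rank ker ∂_1 − rank ∂_2 = (23 − 9) − 13 = 1, and the invariant factors of ∂_2 are all 1, so H_1 ≅ Z.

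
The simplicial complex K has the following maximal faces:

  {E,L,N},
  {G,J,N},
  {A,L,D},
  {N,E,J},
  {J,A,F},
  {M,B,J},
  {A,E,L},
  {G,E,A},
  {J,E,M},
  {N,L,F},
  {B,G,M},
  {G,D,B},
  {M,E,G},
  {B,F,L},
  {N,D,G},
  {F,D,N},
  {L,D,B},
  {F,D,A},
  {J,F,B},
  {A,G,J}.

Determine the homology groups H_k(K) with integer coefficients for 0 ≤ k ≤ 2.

Fix the vertex order A < B < D < E < F < G < J < L < M < N and write every simplex with vertices in increasing order. Then dim K = 2 and the simplices of K are:

  0-simplices (10): A, B, D, E, F, G, J, L, M, N
  1-simplices (30): AD, AE, AF, AG, AJ, AL, BD, BF, BG, BJ, BL, BM, DF, DG, DL, DN, EG, EJ, EL, EM, EN, FJ, FL, FN, GJ, GM, GN, JM, JN, LN
  2-simplices (20): ADF, ADL, AEG, AEL, AFJ, AGJ, BDG, BDL, BFJ, BFL, BGM, BJM, DFN, DGN, EGM, EJM, EJN, ELN, FLN, GJN

Hence C_0 ≅ Z^10, C_1 ≅ Z^30, C_2 ≅ Z^20.

Boundary ∂_1: C_1 → C_0 maps an edge to its endpoints' difference, ∂[p,q] = q − p.
The resulting 10×30 matrix has rank 9, and its Smith normal form has invariant factors (1,1,1,1,1,1,1,1,1).

Boundary ∂_2: C_2 → C_1 maps a triangle to the signed sum of its edges. For instance
  ∂EGM = GM − EM + EG,
  ∂AEL = EL − AL + AE.
As a 30×20 matrix over Z this has rank 20, with invariant factors (1,1,1,1,1,1,1,1,1,1,1,1,1,1,1,1,1,1,1,2).

Computing H_k = (kernel of ∂_k) / (image of ∂_{k+1}):

  H_0: rank C_0 − rank ∂_1 = 10 − 9 = 1, and the invariant factors of ∂_1 are all 1, so H_0 = Z.
  H_1: rank ker ∂_1 − rank ∂_2 = (30 − 9) − 20 = 1, and ∂_2 has invariant factor 2 > 1, so H_1 = Z × Z/2.
  H_2: rank ker ∂_2 − rank ∂_3 = (20 − 20) − 0 = 0, and there is no ∂_3, so H_2 = 0.

As a check, the Euler characteristic is 10 − 30 + 20 = 0, which agrees with 1 − 1 + 0 = 0.

H_0 = Z,  H_1 = Z × Z/2,  H_2 = 0.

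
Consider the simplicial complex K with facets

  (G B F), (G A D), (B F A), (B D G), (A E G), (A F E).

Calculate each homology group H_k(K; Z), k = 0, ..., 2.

Fix the vertex order A < B < D < E < F < G and write every simplex with vertices in increasing order. Then dim K = 2 and the simplices of K are:

  0-simplices (6): A, B, D, E, F, G
  1-simplices (12): AB, AD, AE, AF, AG, BD, BF, BG, DG, EF, EG, FG
  2-simplices (6): ABF, ADG, AEF, AEG, BDG, BFG

giving chain groups C_0 ≅ Z^6, C_1 ≅ Z^12, C_2 ≅ Z^6.

∂_1: C_1 → C_0 is given by ∂[p,q] = [q] − [p].
The 6×12 boundary matrix has rank 5 and Smith normal form diag(1,1,1,1,1).

The boundary map ∂_2: C_2 → C_1 maps a triangle to the signed sum of its edges. For instance
  ∂BDG = DG − BG + BD,
  ∂AEG = EG − AG + AE.
The resulting 12×6 matrix has rank 6, and its Smith normal form has invariant factors (1,1,1,1,1,1).

Now H_k = ker ∂_k / im ∂_{k+1}, so:

  H_0: rank C_0 − rank ∂_1 = 6 − 5 = 1, and the invariant factors of ∂_1 are all 1, so H_0 = Z.
  H_1: rank ker ∂_1 − rank ∂_2 = (12 − 5) − 6 = 1, and the invariant factors of ∂_2 are all 1, so H_1 = Z.
  H_2: rank ker ∂_2 − rank ∂_3 = (6 − 6) − 0 = 0, and there is no ∂_3, so H_2 = 0.

H_0 = Z,  H_1 = Z,  H_2 = 0.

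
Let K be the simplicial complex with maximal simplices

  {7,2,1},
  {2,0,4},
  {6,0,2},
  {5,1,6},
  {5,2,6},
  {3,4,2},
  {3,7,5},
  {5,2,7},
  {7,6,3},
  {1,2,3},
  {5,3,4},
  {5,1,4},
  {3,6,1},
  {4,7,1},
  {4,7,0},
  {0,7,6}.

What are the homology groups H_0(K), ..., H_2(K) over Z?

We work with the vertex ordering 0 < 1 < 2 < 3 < 4 < 5 < 6 < 7. The simplices of K, each written with vertices in increasing order, are:

  0-simplices (8): [0], [1], [2], [3], [4], [5], [6], [7]
  1-simplices (24): (24 of them)
  2-simplices (16): [0,2,4], [0,2,6], [0,4,7], [0,6,7], [1,2,3], [1,2,7], [1,3,6], [1,4,5], [1,4,7], [1,5,6], [2,3,4], [2,5,6], [2,5,7], [3,4,5], [3,5,7], [3,6,7]

giving chain groups C_0 ≅ Z^8, C_1 ≅ Z^24, C_2 ≅ Z^16.

The boundary map ∂_1: C_1 → C_0 sends each edge [p,q] (with p < q) to q − p.
The 8×24 boundary matrix has rank 7 and Smith normal form diag(1,1,1,1,1,1,1).

∂_2: C_2 → C_1 sends each 2-simplex [p,q,r] to [q,r] − [p,r] + [p,q]. For instance
  ∂[0,2,6] = [2,6] − [0,6] + [0,2],
  ∂[1,4,7] = [4,7] − [1,7] + [1,4].
This gives a 24×16 integer matrix of rank 15; reducing to Smith normal form yields diagonal entries (1,1,1,1,1,1,1,1,1,1,1,1,1,1,1).

From H_k ≅ ker(∂_k) / im(∂_{k+1}) we obtain:

  H_0: rank C_0 − rank ∂_1 = 8 − 7 = 1, and the invariant factors of ∂_1 are all 1, so H_0 = Z.
  H_1: rank ker ∂_1 − rank ∂_2 = (24 − 7) − 15 = 2, and the invariant factors of ∂_2 are all 1, so H_1 = Z^2.
  H_2: rank ker ∂_2 − rank ∂_3 = (16 − 15) − 0 = 1, and there is no ∂_3, so H_2 = Z.

As a check, the Euler characteristic is 8 − 24 + 16 = 0, which agrees with 1 − 2 + 1 = 0.

H_0 ≅ Z,  H_1 ≅ Z^2,  H_2 ≅ Z.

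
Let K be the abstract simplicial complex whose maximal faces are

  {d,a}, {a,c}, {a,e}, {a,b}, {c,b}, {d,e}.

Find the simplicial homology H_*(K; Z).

H_0 = Z,  H_1 = Z^2.

K has 5 vertices, 6 edges.
rank ∂_0 = 0, rank ∂_1 = 4 ⇒ b_0 = 5 − 0 − 4 = 1; all invariant factors of ∂_1 are 1 so no torsion. So H_0 ≅ Z.
rank ∂_1 = 4, rank ∂_2 = 0 ⇒ b_1 = 6 − 4 − 0 = 2. So H_1 ≅ Z^2.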